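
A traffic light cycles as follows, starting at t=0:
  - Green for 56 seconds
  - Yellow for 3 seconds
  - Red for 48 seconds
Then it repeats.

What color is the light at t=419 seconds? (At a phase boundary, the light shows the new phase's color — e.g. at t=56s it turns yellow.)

Cycle length = 56 + 3 + 48 = 107s
t = 419, phase_t = 419 mod 107 = 98
98 >= 59 → RED

Answer: red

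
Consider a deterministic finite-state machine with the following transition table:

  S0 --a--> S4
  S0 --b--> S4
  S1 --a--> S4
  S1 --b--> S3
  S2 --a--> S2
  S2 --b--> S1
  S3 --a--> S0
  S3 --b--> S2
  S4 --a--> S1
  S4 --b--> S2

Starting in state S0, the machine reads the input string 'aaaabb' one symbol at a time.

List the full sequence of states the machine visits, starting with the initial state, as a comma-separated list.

Answer: S0, S4, S1, S4, S1, S3, S2

Derivation:
Start: S0
  read 'a': S0 --a--> S4
  read 'a': S4 --a--> S1
  read 'a': S1 --a--> S4
  read 'a': S4 --a--> S1
  read 'b': S1 --b--> S3
  read 'b': S3 --b--> S2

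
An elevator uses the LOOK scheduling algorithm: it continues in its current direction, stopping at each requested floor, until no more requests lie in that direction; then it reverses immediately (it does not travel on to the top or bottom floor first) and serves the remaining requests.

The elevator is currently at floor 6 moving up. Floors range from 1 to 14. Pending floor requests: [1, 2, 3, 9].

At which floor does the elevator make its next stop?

Answer: 9

Derivation:
Current floor: 6, direction: up
Requests above: [9]
Requests below: [1, 2, 3]
Moving up and requests lie above → nearest above is min([9]) = 9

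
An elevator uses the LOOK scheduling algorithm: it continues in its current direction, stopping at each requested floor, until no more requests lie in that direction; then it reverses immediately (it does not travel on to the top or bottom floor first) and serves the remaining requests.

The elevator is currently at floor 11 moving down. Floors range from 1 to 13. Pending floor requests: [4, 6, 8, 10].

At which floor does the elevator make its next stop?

Current floor: 11, direction: down
Requests above: []
Requests below: [4, 6, 8, 10]
Moving down and requests lie below → nearest below is max([4, 6, 8, 10]) = 10

Answer: 10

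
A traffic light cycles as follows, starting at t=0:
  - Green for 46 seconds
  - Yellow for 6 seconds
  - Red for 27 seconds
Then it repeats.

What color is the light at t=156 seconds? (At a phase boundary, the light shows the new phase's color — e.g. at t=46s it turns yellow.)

Cycle length = 46 + 6 + 27 = 79s
t = 156, phase_t = 156 mod 79 = 77
77 >= 52 → RED

Answer: red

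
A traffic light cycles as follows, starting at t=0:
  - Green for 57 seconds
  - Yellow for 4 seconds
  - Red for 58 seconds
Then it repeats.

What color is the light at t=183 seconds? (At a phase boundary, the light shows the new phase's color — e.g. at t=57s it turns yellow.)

Cycle length = 57 + 4 + 58 = 119s
t = 183, phase_t = 183 mod 119 = 64
64 >= 61 → RED

Answer: red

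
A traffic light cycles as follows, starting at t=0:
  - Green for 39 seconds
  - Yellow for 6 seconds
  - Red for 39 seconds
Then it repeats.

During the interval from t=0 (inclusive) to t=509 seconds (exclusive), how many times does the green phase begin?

Cycle = 39+6+39 = 84s
green phase starts at t = k*84 + 0 for k=0,1,2,...
Need k*84+0 < 509 → k < 6.060
k ∈ {0, ..., 6} → 7 starts

Answer: 7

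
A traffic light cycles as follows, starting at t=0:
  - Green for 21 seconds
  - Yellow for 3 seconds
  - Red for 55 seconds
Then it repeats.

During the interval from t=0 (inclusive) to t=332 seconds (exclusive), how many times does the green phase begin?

Cycle = 21+3+55 = 79s
green phase starts at t = k*79 + 0 for k=0,1,2,...
Need k*79+0 < 332 → k < 4.203
k ∈ {0, ..., 4} → 5 starts

Answer: 5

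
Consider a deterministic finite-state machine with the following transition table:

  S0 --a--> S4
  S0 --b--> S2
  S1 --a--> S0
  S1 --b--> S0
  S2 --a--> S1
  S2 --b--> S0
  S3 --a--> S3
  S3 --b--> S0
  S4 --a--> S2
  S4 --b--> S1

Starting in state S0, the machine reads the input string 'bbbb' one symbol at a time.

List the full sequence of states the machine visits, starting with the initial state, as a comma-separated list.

Start: S0
  read 'b': S0 --b--> S2
  read 'b': S2 --b--> S0
  read 'b': S0 --b--> S2
  read 'b': S2 --b--> S0

Answer: S0, S2, S0, S2, S0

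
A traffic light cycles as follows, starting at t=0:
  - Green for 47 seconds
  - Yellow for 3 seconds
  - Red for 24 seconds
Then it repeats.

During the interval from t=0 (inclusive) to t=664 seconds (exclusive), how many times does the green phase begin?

Cycle = 47+3+24 = 74s
green phase starts at t = k*74 + 0 for k=0,1,2,...
Need k*74+0 < 664 → k < 8.973
k ∈ {0, ..., 8} → 9 starts

Answer: 9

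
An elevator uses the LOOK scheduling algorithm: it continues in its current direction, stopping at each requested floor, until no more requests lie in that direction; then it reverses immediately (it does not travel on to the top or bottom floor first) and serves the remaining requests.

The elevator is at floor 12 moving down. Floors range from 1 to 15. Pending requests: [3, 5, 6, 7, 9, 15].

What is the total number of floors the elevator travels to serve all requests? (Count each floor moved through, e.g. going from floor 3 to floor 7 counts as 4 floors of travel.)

Start at floor 12 moving down, LOOK stop order: [9, 7, 6, 5, 3, 15]
  12 → 9: |9-12| = 3, total = 3
  9 → 7: |7-9| = 2, total = 5
  7 → 6: |6-7| = 1, total = 6
  6 → 5: |5-6| = 1, total = 7
  5 → 3: |3-5| = 2, total = 9
  3 → 15: |15-3| = 12, total = 21

Answer: 21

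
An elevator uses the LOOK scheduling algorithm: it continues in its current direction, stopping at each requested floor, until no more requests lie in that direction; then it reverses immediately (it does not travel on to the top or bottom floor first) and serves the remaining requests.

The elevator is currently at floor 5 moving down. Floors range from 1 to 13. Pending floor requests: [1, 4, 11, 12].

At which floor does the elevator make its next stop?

Current floor: 5, direction: down
Requests above: [11, 12]
Requests below: [1, 4]
Moving down and requests lie below → nearest below is max([1, 4]) = 4

Answer: 4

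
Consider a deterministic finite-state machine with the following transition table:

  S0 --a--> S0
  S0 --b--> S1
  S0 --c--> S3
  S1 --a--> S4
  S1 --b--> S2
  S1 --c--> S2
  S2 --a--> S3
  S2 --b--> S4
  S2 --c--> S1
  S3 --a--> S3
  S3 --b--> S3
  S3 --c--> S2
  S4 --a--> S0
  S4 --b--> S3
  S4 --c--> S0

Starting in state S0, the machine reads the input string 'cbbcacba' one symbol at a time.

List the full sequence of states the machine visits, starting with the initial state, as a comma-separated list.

Start: S0
  read 'c': S0 --c--> S3
  read 'b': S3 --b--> S3
  read 'b': S3 --b--> S3
  read 'c': S3 --c--> S2
  read 'a': S2 --a--> S3
  read 'c': S3 --c--> S2
  read 'b': S2 --b--> S4
  read 'a': S4 --a--> S0

Answer: S0, S3, S3, S3, S2, S3, S2, S4, S0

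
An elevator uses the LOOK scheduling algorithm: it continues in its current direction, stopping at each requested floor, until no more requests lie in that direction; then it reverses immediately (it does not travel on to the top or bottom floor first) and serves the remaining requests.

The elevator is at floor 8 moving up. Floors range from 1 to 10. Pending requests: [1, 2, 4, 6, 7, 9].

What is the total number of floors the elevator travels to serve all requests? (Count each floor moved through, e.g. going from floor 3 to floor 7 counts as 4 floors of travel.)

Start at floor 8 moving up, LOOK stop order: [9, 7, 6, 4, 2, 1]
  8 → 9: |9-8| = 1, total = 1
  9 → 7: |7-9| = 2, total = 3
  7 → 6: |6-7| = 1, total = 4
  6 → 4: |4-6| = 2, total = 6
  4 → 2: |2-4| = 2, total = 8
  2 → 1: |1-2| = 1, total = 9

Answer: 9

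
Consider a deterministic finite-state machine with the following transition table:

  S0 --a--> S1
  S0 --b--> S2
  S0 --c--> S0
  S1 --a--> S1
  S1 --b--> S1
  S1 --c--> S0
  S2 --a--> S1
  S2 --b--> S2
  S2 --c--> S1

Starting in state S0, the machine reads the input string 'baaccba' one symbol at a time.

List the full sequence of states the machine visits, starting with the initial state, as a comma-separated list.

Start: S0
  read 'b': S0 --b--> S2
  read 'a': S2 --a--> S1
  read 'a': S1 --a--> S1
  read 'c': S1 --c--> S0
  read 'c': S0 --c--> S0
  read 'b': S0 --b--> S2
  read 'a': S2 --a--> S1

Answer: S0, S2, S1, S1, S0, S0, S2, S1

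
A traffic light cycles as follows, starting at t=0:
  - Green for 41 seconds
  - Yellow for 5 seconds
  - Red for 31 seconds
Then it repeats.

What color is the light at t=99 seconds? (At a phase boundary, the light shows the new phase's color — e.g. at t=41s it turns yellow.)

Cycle length = 41 + 5 + 31 = 77s
t = 99, phase_t = 99 mod 77 = 22
22 < 41 (green end) → GREEN

Answer: green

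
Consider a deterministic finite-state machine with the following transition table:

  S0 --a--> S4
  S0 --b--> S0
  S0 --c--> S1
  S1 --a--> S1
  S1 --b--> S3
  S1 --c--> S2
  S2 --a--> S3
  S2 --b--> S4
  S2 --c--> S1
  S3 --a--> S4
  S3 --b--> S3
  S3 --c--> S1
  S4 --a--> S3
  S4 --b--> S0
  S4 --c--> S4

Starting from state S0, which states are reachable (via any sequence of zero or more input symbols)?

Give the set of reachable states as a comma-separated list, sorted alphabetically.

Answer: S0, S1, S2, S3, S4

Derivation:
BFS from S0:
  visit S0: S0--a-->S4 (new), S0--b-->S0 (seen), S0--c-->S1 (new)
  visit S4: S4--a-->S3 (new), S4--b-->S0 (seen), S4--c-->S4 (seen)
  visit S1: S1--a-->S1 (seen), S1--b-->S3 (seen), S1--c-->S2 (new)
  visit S3: S3--a-->S4 (seen), S3--b-->S3 (seen), S3--c-->S1 (seen)
  visit S2: S2--a-->S3 (seen), S2--b-->S4 (seen), S2--c-->S1 (seen)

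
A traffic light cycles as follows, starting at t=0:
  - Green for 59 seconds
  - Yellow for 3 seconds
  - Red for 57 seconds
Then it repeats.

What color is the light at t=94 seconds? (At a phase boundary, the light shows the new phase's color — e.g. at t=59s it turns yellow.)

Answer: red

Derivation:
Cycle length = 59 + 3 + 57 = 119s
t = 94, phase_t = 94 mod 119 = 94
94 >= 62 → RED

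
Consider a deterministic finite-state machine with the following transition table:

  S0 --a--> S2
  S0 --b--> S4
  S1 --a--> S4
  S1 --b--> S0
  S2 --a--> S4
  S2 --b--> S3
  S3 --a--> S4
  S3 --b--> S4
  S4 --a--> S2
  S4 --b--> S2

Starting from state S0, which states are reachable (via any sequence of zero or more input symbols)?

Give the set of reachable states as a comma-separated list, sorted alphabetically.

Answer: S0, S2, S3, S4

Derivation:
BFS from S0:
  visit S0: S0--a-->S2 (new), S0--b-->S4 (new)
  visit S2: S2--a-->S4 (seen), S2--b-->S3 (new)
  visit S4: S4--a-->S2 (seen), S4--b-->S2 (seen)
  visit S3: S3--a-->S4 (seen), S3--b-->S4 (seen)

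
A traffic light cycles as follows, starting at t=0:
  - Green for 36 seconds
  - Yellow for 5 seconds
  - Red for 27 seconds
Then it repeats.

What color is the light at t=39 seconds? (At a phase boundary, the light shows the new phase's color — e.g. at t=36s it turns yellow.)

Cycle length = 36 + 5 + 27 = 68s
t = 39, phase_t = 39 mod 68 = 39
36 <= 39 < 41 (yellow end) → YELLOW

Answer: yellow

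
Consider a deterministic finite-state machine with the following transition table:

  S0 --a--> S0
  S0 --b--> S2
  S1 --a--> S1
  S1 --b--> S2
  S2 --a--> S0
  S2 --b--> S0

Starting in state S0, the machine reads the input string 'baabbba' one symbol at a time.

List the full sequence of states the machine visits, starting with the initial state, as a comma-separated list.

Answer: S0, S2, S0, S0, S2, S0, S2, S0

Derivation:
Start: S0
  read 'b': S0 --b--> S2
  read 'a': S2 --a--> S0
  read 'a': S0 --a--> S0
  read 'b': S0 --b--> S2
  read 'b': S2 --b--> S0
  read 'b': S0 --b--> S2
  read 'a': S2 --a--> S0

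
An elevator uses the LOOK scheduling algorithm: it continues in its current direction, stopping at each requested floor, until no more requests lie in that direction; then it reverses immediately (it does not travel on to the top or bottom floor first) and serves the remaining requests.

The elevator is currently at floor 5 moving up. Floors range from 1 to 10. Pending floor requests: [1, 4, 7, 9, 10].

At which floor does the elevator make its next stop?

Answer: 7

Derivation:
Current floor: 5, direction: up
Requests above: [7, 9, 10]
Requests below: [1, 4]
Moving up and requests lie above → nearest above is min([7, 9, 10]) = 7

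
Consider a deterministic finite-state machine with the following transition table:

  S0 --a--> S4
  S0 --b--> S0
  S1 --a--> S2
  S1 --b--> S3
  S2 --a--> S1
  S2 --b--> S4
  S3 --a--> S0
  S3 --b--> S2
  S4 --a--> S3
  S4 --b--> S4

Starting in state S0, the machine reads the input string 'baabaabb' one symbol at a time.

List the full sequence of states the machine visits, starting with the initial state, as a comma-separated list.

Start: S0
  read 'b': S0 --b--> S0
  read 'a': S0 --a--> S4
  read 'a': S4 --a--> S3
  read 'b': S3 --b--> S2
  read 'a': S2 --a--> S1
  read 'a': S1 --a--> S2
  read 'b': S2 --b--> S4
  read 'b': S4 --b--> S4

Answer: S0, S0, S4, S3, S2, S1, S2, S4, S4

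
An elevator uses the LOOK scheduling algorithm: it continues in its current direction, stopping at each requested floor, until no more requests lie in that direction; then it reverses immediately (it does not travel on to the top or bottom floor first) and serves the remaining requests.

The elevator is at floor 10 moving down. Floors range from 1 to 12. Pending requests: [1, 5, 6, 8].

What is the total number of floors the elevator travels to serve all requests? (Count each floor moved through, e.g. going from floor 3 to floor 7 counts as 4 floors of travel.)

Answer: 9

Derivation:
Start at floor 10 moving down, LOOK stop order: [8, 6, 5, 1]
  10 → 8: |8-10| = 2, total = 2
  8 → 6: |6-8| = 2, total = 4
  6 → 5: |5-6| = 1, total = 5
  5 → 1: |1-5| = 4, total = 9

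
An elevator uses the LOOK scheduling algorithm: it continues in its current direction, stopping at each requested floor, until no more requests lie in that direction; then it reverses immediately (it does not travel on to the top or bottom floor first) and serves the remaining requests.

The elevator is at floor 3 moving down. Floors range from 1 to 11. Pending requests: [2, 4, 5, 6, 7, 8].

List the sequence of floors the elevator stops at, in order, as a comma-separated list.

Answer: 2, 4, 5, 6, 7, 8

Derivation:
Current: 3, moving DOWN
Serve below first (descending): [2]
Then reverse, serve above (ascending): [4, 5, 6, 7, 8]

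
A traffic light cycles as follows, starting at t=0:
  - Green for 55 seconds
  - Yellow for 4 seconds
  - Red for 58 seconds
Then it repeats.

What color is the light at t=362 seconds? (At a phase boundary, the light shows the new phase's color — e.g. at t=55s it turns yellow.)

Answer: green

Derivation:
Cycle length = 55 + 4 + 58 = 117s
t = 362, phase_t = 362 mod 117 = 11
11 < 55 (green end) → GREEN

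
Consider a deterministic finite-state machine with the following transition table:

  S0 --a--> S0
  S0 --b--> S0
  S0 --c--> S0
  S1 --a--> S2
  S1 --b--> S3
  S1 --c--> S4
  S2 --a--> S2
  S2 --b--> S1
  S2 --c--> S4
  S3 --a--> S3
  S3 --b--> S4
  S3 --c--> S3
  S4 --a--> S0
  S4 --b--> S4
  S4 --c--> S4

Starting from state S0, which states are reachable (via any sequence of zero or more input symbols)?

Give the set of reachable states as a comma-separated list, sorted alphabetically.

BFS from S0:
  visit S0: S0--a-->S0 (seen), S0--b-->S0 (seen), S0--c-->S0 (seen)

Answer: S0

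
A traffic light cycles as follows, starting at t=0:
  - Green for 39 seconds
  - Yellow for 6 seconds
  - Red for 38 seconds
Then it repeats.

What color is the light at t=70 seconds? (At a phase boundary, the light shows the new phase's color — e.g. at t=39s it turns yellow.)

Cycle length = 39 + 6 + 38 = 83s
t = 70, phase_t = 70 mod 83 = 70
70 >= 45 → RED

Answer: red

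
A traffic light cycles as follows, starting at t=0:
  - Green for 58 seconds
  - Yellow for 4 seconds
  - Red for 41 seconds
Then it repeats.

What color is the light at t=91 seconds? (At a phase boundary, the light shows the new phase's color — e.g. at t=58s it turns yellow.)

Answer: red

Derivation:
Cycle length = 58 + 4 + 41 = 103s
t = 91, phase_t = 91 mod 103 = 91
91 >= 62 → RED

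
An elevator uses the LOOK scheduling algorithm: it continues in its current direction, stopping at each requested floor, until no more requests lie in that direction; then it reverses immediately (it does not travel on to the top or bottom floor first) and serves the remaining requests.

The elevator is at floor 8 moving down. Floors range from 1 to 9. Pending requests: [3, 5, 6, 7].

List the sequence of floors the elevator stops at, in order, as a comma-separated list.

Answer: 7, 6, 5, 3

Derivation:
Current: 8, moving DOWN
Serve below first (descending): [7, 6, 5, 3]
Then reverse, serve above (ascending): []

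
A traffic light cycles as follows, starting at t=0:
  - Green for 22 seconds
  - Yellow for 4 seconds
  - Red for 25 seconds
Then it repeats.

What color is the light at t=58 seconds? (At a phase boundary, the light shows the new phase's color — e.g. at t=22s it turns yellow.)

Cycle length = 22 + 4 + 25 = 51s
t = 58, phase_t = 58 mod 51 = 7
7 < 22 (green end) → GREEN

Answer: green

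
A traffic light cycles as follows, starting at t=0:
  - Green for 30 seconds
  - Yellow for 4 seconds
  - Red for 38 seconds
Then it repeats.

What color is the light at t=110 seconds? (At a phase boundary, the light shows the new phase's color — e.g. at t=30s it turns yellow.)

Answer: red

Derivation:
Cycle length = 30 + 4 + 38 = 72s
t = 110, phase_t = 110 mod 72 = 38
38 >= 34 → RED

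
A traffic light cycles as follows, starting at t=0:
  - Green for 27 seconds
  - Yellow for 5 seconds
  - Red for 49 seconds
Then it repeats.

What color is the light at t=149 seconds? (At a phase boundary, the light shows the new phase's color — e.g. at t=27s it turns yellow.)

Cycle length = 27 + 5 + 49 = 81s
t = 149, phase_t = 149 mod 81 = 68
68 >= 32 → RED

Answer: red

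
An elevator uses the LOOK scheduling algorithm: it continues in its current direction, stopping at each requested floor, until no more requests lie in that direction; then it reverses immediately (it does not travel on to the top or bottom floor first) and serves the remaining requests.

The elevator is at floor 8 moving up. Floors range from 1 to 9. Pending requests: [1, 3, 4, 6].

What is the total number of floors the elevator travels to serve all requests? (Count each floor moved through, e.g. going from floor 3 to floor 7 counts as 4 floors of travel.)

Answer: 7

Derivation:
Start at floor 8 moving up, LOOK stop order: [6, 4, 3, 1]
  8 → 6: |6-8| = 2, total = 2
  6 → 4: |4-6| = 2, total = 4
  4 → 3: |3-4| = 1, total = 5
  3 → 1: |1-3| = 2, total = 7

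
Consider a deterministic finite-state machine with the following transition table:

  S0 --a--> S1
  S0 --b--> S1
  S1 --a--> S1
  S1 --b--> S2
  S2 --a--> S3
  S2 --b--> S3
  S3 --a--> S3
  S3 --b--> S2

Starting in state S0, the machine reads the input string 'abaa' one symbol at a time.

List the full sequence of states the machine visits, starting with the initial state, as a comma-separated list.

Answer: S0, S1, S2, S3, S3

Derivation:
Start: S0
  read 'a': S0 --a--> S1
  read 'b': S1 --b--> S2
  read 'a': S2 --a--> S3
  read 'a': S3 --a--> S3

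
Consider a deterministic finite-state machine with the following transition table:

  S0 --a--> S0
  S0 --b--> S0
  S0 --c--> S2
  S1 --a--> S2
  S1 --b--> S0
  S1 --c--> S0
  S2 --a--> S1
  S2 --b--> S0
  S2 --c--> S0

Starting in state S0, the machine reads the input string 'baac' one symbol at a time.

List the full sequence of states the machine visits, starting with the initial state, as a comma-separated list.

Start: S0
  read 'b': S0 --b--> S0
  read 'a': S0 --a--> S0
  read 'a': S0 --a--> S0
  read 'c': S0 --c--> S2

Answer: S0, S0, S0, S0, S2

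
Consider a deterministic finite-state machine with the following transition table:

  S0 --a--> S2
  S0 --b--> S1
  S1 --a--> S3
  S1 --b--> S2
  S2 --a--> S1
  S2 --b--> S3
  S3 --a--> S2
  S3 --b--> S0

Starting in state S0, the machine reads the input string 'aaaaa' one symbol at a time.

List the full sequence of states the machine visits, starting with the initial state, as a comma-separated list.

Start: S0
  read 'a': S0 --a--> S2
  read 'a': S2 --a--> S1
  read 'a': S1 --a--> S3
  read 'a': S3 --a--> S2
  read 'a': S2 --a--> S1

Answer: S0, S2, S1, S3, S2, S1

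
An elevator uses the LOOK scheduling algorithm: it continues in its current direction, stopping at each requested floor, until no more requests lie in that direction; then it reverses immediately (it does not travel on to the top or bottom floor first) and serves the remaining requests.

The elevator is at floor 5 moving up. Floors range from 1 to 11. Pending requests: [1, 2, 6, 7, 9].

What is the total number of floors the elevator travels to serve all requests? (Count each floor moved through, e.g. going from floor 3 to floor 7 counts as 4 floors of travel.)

Start at floor 5 moving up, LOOK stop order: [6, 7, 9, 2, 1]
  5 → 6: |6-5| = 1, total = 1
  6 → 7: |7-6| = 1, total = 2
  7 → 9: |9-7| = 2, total = 4
  9 → 2: |2-9| = 7, total = 11
  2 → 1: |1-2| = 1, total = 12

Answer: 12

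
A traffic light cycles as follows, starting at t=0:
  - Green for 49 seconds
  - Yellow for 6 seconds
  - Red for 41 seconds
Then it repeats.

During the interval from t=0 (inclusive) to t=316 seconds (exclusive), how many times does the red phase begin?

Cycle = 49+6+41 = 96s
red phase starts at t = k*96 + 55 for k=0,1,2,...
Need k*96+55 < 316 → k < 2.719
k ∈ {0, ..., 2} → 3 starts

Answer: 3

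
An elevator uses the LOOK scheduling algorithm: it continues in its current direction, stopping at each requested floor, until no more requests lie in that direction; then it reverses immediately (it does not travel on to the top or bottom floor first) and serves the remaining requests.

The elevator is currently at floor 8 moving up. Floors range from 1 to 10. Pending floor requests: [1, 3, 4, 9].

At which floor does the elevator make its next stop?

Current floor: 8, direction: up
Requests above: [9]
Requests below: [1, 3, 4]
Moving up and requests lie above → nearest above is min([9]) = 9

Answer: 9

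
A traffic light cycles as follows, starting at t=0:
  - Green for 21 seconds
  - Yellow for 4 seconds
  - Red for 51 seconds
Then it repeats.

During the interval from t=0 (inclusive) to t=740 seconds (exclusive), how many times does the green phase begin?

Answer: 10

Derivation:
Cycle = 21+4+51 = 76s
green phase starts at t = k*76 + 0 for k=0,1,2,...
Need k*76+0 < 740 → k < 9.737
k ∈ {0, ..., 9} → 10 starts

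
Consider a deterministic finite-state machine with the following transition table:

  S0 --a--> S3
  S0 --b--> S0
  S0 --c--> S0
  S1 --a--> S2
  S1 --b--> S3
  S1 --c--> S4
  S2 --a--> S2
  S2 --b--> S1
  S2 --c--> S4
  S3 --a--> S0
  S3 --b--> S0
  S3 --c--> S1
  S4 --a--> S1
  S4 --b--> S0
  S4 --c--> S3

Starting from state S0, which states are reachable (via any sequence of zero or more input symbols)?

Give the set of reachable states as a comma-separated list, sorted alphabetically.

Answer: S0, S1, S2, S3, S4

Derivation:
BFS from S0:
  visit S0: S0--a-->S3 (new), S0--b-->S0 (seen), S0--c-->S0 (seen)
  visit S3: S3--a-->S0 (seen), S3--b-->S0 (seen), S3--c-->S1 (new)
  visit S1: S1--a-->S2 (new), S1--b-->S3 (seen), S1--c-->S4 (new)
  visit S2: S2--a-->S2 (seen), S2--b-->S1 (seen), S2--c-->S4 (seen)
  visit S4: S4--a-->S1 (seen), S4--b-->S0 (seen), S4--c-->S3 (seen)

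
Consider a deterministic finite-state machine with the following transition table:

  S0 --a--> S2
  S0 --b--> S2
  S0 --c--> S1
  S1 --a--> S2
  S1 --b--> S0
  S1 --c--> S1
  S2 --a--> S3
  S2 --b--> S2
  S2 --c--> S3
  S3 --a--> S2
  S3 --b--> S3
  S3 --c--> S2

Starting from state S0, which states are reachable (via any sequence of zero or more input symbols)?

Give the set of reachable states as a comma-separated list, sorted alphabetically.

Answer: S0, S1, S2, S3

Derivation:
BFS from S0:
  visit S0: S0--a-->S2 (new), S0--b-->S2 (seen), S0--c-->S1 (new)
  visit S2: S2--a-->S3 (new), S2--b-->S2 (seen), S2--c-->S3 (seen)
  visit S1: S1--a-->S2 (seen), S1--b-->S0 (seen), S1--c-->S1 (seen)
  visit S3: S3--a-->S2 (seen), S3--b-->S3 (seen), S3--c-->S2 (seen)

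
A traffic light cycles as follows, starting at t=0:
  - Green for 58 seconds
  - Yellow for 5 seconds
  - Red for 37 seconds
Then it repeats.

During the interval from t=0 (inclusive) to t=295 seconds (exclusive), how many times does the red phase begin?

Answer: 3

Derivation:
Cycle = 58+5+37 = 100s
red phase starts at t = k*100 + 63 for k=0,1,2,...
Need k*100+63 < 295 → k < 2.320
k ∈ {0, ..., 2} → 3 starts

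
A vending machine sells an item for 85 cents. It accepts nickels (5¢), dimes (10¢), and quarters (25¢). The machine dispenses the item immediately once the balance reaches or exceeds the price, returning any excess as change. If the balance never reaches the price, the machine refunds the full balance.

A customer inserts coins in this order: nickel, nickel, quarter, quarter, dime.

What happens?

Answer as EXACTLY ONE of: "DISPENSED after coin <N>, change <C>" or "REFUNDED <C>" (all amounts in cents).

Price: 85¢
Coin 1 (nickel, 5¢): balance = 5¢
Coin 2 (nickel, 5¢): balance = 10¢
Coin 3 (quarter, 25¢): balance = 35¢
Coin 4 (quarter, 25¢): balance = 60¢
Coin 5 (dime, 10¢): balance = 70¢
All coins inserted, balance 70¢ < price 85¢ → REFUND 70¢

Answer: REFUNDED 70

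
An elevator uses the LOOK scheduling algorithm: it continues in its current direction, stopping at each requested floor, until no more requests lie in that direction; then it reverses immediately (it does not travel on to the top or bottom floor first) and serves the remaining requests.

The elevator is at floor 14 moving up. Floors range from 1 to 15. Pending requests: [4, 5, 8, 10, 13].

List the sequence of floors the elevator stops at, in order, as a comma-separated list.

Answer: 13, 10, 8, 5, 4

Derivation:
Current: 14, moving UP
Serve above first (ascending): []
Then reverse, serve below (descending): [13, 10, 8, 5, 4]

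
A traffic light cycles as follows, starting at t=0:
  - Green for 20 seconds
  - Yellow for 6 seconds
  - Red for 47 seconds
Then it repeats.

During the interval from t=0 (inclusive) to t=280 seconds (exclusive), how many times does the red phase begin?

Answer: 4

Derivation:
Cycle = 20+6+47 = 73s
red phase starts at t = k*73 + 26 for k=0,1,2,...
Need k*73+26 < 280 → k < 3.479
k ∈ {0, ..., 3} → 4 starts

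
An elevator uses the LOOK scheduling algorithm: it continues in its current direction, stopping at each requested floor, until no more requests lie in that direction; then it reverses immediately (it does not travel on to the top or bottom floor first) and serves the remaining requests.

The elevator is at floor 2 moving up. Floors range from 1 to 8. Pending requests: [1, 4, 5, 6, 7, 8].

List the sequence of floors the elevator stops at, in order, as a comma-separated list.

Current: 2, moving UP
Serve above first (ascending): [4, 5, 6, 7, 8]
Then reverse, serve below (descending): [1]

Answer: 4, 5, 6, 7, 8, 1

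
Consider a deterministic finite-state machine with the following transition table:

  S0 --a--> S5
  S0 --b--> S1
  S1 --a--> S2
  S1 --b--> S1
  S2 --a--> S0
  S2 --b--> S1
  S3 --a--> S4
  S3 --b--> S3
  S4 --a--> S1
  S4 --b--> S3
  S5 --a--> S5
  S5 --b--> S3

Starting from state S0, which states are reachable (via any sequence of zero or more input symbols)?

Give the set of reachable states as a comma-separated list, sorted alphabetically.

BFS from S0:
  visit S0: S0--a-->S5 (new), S0--b-->S1 (new)
  visit S5: S5--a-->S5 (seen), S5--b-->S3 (new)
  visit S1: S1--a-->S2 (new), S1--b-->S1 (seen)
  visit S3: S3--a-->S4 (new), S3--b-->S3 (seen)
  visit S2: S2--a-->S0 (seen), S2--b-->S1 (seen)
  visit S4: S4--a-->S1 (seen), S4--b-->S3 (seen)

Answer: S0, S1, S2, S3, S4, S5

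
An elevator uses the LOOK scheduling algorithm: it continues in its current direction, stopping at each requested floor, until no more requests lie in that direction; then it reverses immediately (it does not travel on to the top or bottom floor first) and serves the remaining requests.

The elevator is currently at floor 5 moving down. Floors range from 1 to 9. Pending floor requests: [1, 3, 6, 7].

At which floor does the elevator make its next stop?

Current floor: 5, direction: down
Requests above: [6, 7]
Requests below: [1, 3]
Moving down and requests lie below → nearest below is max([1, 3]) = 3

Answer: 3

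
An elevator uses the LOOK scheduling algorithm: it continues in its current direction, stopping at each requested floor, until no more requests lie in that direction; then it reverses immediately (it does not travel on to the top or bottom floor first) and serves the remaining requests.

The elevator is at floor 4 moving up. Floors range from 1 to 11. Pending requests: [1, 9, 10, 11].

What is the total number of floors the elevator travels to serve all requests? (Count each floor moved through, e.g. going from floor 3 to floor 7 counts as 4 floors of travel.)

Start at floor 4 moving up, LOOK stop order: [9, 10, 11, 1]
  4 → 9: |9-4| = 5, total = 5
  9 → 10: |10-9| = 1, total = 6
  10 → 11: |11-10| = 1, total = 7
  11 → 1: |1-11| = 10, total = 17

Answer: 17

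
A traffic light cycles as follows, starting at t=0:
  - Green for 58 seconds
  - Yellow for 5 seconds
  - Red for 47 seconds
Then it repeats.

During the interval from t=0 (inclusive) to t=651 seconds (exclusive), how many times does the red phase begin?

Cycle = 58+5+47 = 110s
red phase starts at t = k*110 + 63 for k=0,1,2,...
Need k*110+63 < 651 → k < 5.345
k ∈ {0, ..., 5} → 6 starts

Answer: 6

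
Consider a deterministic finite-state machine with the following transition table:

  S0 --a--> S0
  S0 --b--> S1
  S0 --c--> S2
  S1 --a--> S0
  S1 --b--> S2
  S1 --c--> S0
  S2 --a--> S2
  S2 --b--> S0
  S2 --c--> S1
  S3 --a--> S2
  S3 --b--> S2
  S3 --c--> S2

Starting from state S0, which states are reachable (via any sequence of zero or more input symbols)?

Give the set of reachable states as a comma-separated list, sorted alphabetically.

Answer: S0, S1, S2

Derivation:
BFS from S0:
  visit S0: S0--a-->S0 (seen), S0--b-->S1 (new), S0--c-->S2 (new)
  visit S1: S1--a-->S0 (seen), S1--b-->S2 (seen), S1--c-->S0 (seen)
  visit S2: S2--a-->S2 (seen), S2--b-->S0 (seen), S2--c-->S1 (seen)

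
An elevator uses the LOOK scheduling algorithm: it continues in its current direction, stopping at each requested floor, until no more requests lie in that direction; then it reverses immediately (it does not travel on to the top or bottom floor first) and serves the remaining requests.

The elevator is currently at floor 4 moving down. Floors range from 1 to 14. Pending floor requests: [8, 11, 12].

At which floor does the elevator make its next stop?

Answer: 8

Derivation:
Current floor: 4, direction: down
Requests above: [8, 11, 12]
Requests below: []
Moving down but no requests below → reverse; nearest above is min([8, 11, 12]) = 8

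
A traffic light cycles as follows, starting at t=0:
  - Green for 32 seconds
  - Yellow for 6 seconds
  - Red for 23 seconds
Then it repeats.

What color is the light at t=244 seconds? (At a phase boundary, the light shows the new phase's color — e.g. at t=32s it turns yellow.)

Cycle length = 32 + 6 + 23 = 61s
t = 244, phase_t = 244 mod 61 = 0
0 < 32 (green end) → GREEN

Answer: green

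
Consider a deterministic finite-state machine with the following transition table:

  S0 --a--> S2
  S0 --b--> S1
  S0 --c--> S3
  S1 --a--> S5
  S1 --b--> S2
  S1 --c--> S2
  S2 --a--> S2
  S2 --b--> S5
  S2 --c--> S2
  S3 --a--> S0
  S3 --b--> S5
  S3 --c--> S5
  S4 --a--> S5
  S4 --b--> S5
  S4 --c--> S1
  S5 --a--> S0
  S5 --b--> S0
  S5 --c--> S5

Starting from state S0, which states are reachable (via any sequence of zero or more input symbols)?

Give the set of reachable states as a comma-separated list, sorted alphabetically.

Answer: S0, S1, S2, S3, S5

Derivation:
BFS from S0:
  visit S0: S0--a-->S2 (new), S0--b-->S1 (new), S0--c-->S3 (new)
  visit S2: S2--a-->S2 (seen), S2--b-->S5 (new), S2--c-->S2 (seen)
  visit S1: S1--a-->S5 (seen), S1--b-->S2 (seen), S1--c-->S2 (seen)
  visit S3: S3--a-->S0 (seen), S3--b-->S5 (seen), S3--c-->S5 (seen)
  visit S5: S5--a-->S0 (seen), S5--b-->S0 (seen), S5--c-->S5 (seen)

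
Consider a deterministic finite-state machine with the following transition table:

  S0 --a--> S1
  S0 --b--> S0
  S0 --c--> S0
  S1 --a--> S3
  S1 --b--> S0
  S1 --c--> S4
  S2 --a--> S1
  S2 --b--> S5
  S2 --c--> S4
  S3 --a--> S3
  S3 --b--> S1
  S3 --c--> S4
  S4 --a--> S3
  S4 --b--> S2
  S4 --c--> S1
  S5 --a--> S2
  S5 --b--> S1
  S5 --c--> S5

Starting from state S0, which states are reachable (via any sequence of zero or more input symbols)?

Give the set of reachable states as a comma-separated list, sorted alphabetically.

Answer: S0, S1, S2, S3, S4, S5

Derivation:
BFS from S0:
  visit S0: S0--a-->S1 (new), S0--b-->S0 (seen), S0--c-->S0 (seen)
  visit S1: S1--a-->S3 (new), S1--b-->S0 (seen), S1--c-->S4 (new)
  visit S3: S3--a-->S3 (seen), S3--b-->S1 (seen), S3--c-->S4 (seen)
  visit S4: S4--a-->S3 (seen), S4--b-->S2 (new), S4--c-->S1 (seen)
  visit S2: S2--a-->S1 (seen), S2--b-->S5 (new), S2--c-->S4 (seen)
  visit S5: S5--a-->S2 (seen), S5--b-->S1 (seen), S5--c-->S5 (seen)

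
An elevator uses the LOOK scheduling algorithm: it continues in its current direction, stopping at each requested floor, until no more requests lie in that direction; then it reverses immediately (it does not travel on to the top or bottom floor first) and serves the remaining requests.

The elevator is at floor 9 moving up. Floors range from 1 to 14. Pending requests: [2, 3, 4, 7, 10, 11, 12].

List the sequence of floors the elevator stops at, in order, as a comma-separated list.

Answer: 10, 11, 12, 7, 4, 3, 2

Derivation:
Current: 9, moving UP
Serve above first (ascending): [10, 11, 12]
Then reverse, serve below (descending): [7, 4, 3, 2]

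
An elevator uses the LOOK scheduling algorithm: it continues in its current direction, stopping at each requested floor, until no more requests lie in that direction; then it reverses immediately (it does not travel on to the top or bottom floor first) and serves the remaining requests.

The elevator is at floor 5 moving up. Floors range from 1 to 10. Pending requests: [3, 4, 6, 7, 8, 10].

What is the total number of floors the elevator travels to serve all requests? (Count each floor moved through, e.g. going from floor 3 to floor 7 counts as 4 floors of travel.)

Answer: 12

Derivation:
Start at floor 5 moving up, LOOK stop order: [6, 7, 8, 10, 4, 3]
  5 → 6: |6-5| = 1, total = 1
  6 → 7: |7-6| = 1, total = 2
  7 → 8: |8-7| = 1, total = 3
  8 → 10: |10-8| = 2, total = 5
  10 → 4: |4-10| = 6, total = 11
  4 → 3: |3-4| = 1, total = 12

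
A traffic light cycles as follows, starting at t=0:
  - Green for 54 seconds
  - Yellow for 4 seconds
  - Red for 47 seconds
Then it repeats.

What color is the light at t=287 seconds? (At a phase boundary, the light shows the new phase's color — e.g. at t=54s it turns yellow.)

Answer: red

Derivation:
Cycle length = 54 + 4 + 47 = 105s
t = 287, phase_t = 287 mod 105 = 77
77 >= 58 → RED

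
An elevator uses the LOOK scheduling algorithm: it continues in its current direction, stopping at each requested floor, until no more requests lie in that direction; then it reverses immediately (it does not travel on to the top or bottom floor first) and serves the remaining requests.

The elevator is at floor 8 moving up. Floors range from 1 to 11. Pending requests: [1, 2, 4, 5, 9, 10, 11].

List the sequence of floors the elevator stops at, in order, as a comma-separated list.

Current: 8, moving UP
Serve above first (ascending): [9, 10, 11]
Then reverse, serve below (descending): [5, 4, 2, 1]

Answer: 9, 10, 11, 5, 4, 2, 1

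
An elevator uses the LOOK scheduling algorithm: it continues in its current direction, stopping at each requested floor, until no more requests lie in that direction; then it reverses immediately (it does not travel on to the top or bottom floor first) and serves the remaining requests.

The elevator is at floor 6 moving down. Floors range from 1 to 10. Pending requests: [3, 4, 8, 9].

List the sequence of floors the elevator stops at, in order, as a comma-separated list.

Answer: 4, 3, 8, 9

Derivation:
Current: 6, moving DOWN
Serve below first (descending): [4, 3]
Then reverse, serve above (ascending): [8, 9]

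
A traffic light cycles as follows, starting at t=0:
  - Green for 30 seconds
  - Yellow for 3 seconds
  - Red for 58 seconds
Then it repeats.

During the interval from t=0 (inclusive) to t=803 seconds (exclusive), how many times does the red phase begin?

Answer: 9

Derivation:
Cycle = 30+3+58 = 91s
red phase starts at t = k*91 + 33 for k=0,1,2,...
Need k*91+33 < 803 → k < 8.462
k ∈ {0, ..., 8} → 9 starts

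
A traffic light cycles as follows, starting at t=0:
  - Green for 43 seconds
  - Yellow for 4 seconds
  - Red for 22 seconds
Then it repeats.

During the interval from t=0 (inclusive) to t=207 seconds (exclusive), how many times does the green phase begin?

Answer: 3

Derivation:
Cycle = 43+4+22 = 69s
green phase starts at t = k*69 + 0 for k=0,1,2,...
Need k*69+0 < 207 → k < 3.000
k ∈ {0, ..., 2} → 3 starts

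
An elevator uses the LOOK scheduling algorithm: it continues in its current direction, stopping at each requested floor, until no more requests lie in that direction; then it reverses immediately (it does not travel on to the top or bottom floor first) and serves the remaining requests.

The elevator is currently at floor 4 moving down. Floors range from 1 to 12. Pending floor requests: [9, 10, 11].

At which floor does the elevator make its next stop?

Answer: 9

Derivation:
Current floor: 4, direction: down
Requests above: [9, 10, 11]
Requests below: []
Moving down but no requests below → reverse; nearest above is min([9, 10, 11]) = 9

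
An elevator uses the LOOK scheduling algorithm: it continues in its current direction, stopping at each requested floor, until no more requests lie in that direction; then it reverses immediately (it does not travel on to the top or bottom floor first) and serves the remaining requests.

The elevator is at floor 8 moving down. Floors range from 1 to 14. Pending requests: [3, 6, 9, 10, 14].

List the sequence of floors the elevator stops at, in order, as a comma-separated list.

Current: 8, moving DOWN
Serve below first (descending): [6, 3]
Then reverse, serve above (ascending): [9, 10, 14]

Answer: 6, 3, 9, 10, 14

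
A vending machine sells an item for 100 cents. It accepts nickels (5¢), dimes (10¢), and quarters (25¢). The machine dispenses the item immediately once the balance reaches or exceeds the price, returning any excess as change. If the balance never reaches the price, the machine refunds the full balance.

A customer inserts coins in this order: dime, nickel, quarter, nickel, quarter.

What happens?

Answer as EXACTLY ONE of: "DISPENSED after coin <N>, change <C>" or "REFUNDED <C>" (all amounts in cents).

Price: 100¢
Coin 1 (dime, 10¢): balance = 10¢
Coin 2 (nickel, 5¢): balance = 15¢
Coin 3 (quarter, 25¢): balance = 40¢
Coin 4 (nickel, 5¢): balance = 45¢
Coin 5 (quarter, 25¢): balance = 70¢
All coins inserted, balance 70¢ < price 100¢ → REFUND 70¢

Answer: REFUNDED 70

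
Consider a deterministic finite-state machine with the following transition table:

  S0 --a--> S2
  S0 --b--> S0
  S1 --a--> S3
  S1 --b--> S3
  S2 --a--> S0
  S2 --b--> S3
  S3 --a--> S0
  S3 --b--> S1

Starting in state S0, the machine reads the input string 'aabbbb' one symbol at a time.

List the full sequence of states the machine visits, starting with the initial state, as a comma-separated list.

Answer: S0, S2, S0, S0, S0, S0, S0

Derivation:
Start: S0
  read 'a': S0 --a--> S2
  read 'a': S2 --a--> S0
  read 'b': S0 --b--> S0
  read 'b': S0 --b--> S0
  read 'b': S0 --b--> S0
  read 'b': S0 --b--> S0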